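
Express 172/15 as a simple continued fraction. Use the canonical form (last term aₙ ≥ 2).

[11; 2, 7]

172 = 11·15 + 7
15 = 2·7 + 1
7 = 7·1 + 0  (stop)
So 172/15 = [11; 2, 7].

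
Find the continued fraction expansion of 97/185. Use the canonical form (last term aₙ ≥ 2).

97 = 0×185 + 97
185 = 1×97 + 88
97 = 1×88 + 9
88 = 9×9 + 7
9 = 1×7 + 2
7 = 3×2 + 1
2 = 2×1 + 0  (stop)
So 97/185 = [0; 1, 1, 9, 1, 3, 2].

[0; 1, 1, 9, 1, 3, 2]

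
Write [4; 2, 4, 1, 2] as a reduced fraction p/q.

Fold from the inside: start with 2/1.
  1 + 1/2 = 3/2
  4 + 2/3 = 14/3
  2 + 3/14 = 31/14
  4 + 14/31 = 138/31

138/31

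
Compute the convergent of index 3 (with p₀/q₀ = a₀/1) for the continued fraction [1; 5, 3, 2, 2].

44/37

Using pₖ = aₖpₖ₋₁ + pₖ₋₂, qₖ = aₖqₖ₋₁ + qₖ₋₂ (with p₋₁=1, p₋₂=0, q₋₁=0, q₋₂=1):
  k=0: a=1, p=1, q=1
  k=1: a=5, p=6, q=5
  k=2: a=3, p=19, q=16
  k=3: a=2, p=44, q=37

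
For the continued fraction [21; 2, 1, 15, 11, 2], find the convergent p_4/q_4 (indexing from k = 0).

Using pₖ = aₖpₖ₋₁ + pₖ₋₂, qₖ = aₖqₖ₋₁ + qₖ₋₂ (with p₋₁=1, p₋₂=0, q₋₁=0, q₋₂=1):
  k=0: a=21, p=21, q=1
  k=1: a=2, p=43, q=2
  k=2: a=1, p=64, q=3
  k=3: a=15, p=1003, q=47
  k=4: a=11, p=11097, q=520

11097/520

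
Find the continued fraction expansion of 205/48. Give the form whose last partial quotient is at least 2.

[4; 3, 1, 2, 4]

205 = 4*48 + 13
48 = 3*13 + 9
13 = 1*9 + 4
9 = 2*4 + 1
4 = 4*1 + 0  (stop)
So 205/48 = [4; 3, 1, 2, 4].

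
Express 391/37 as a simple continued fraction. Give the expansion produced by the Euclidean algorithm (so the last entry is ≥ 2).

[10; 1, 1, 3, 5]

391 = 10·37 + 21
37 = 1·21 + 16
21 = 1·16 + 5
16 = 3·5 + 1
5 = 5·1 + 0  (stop)
So 391/37 = [10; 1, 1, 3, 5].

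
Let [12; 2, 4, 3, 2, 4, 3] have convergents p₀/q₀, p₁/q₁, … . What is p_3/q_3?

361/29

Using pₖ = aₖpₖ₋₁ + pₖ₋₂, qₖ = aₖqₖ₋₁ + qₖ₋₂ (with p₋₁=1, p₋₂=0, q₋₁=0, q₋₂=1):
  k=0: a=12, p=12, q=1
  k=1: a=2, p=25, q=2
  k=2: a=4, p=112, q=9
  k=3: a=3, p=361, q=29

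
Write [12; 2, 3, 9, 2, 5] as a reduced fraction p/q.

Fold from the inside: start with 5/1.
  2 + 1/5 = 11/5
  9 + 5/11 = 104/11
  3 + 11/104 = 323/104
  2 + 104/323 = 750/323
  12 + 323/750 = 9323/750

9323/750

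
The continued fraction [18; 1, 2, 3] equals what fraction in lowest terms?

Using pₖ = aₖpₖ₋₁ + pₖ₋₂ and qₖ = aₖqₖ₋₁ + qₖ₋₂:
  k=0: a=18, p=18, q=1
  k=1: a=1, p=19, q=1
  k=2: a=2, p=56, q=3
  k=3: a=3, p=187, q=10

187/10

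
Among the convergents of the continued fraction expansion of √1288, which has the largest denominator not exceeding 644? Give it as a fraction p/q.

22897/638

√1288 = [35; 1, 7, 1, 70, …] (period length 4).
Convergents:
  p_0/q_0 = 35/1
  p_1/q_1 = 36/1
  p_2/q_2 = 287/8
  p_3/q_3 = 323/9
  p_4/q_4 = 22897/638
  p_5/q_5 = 23220/647
q_4 = 638 ≤ 644 < 647 = q_5, so the answer is 22897/638.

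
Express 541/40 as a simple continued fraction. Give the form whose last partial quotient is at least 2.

541 = 13·40 + 21
40 = 1·21 + 19
21 = 1·19 + 2
19 = 9·2 + 1
2 = 2·1 + 0  (stop)
So 541/40 = [13; 1, 1, 9, 2].

[13; 1, 1, 9, 2]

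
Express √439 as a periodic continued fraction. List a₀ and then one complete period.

[20; 1, 19, 1, 40]

a₀ = ⌊√439⌋ = 20.
With m₀=0, d₀=1 and mₖ₊₁ = dₖaₖ − mₖ, dₖ₊₁ = (n − mₖ₊₁²)/dₖ, aₖ₊₁ = ⌊(a₀+mₖ₊₁)/dₖ₊₁⌋:
  k=1: m=20, d=39, a=1
  k=2: m=19, d=2, a=19
  k=3: m=19, d=39, a=1
  k=4: m=20, d=1, a=40
d=1 and a=2a₀=40 at k=4, so the next step gives (m, d) = (20, 39) again — its k=1 value — and the period has length 4.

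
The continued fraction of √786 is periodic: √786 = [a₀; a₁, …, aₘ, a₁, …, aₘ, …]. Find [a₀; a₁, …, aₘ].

[28; 28, 56]

a₀ = ⌊√786⌋ = 28.
With m₀=0, d₀=1 and mₖ₊₁ = dₖaₖ − mₖ, dₖ₊₁ = (n − mₖ₊₁²)/dₖ, aₖ₊₁ = ⌊(a₀+mₖ₊₁)/dₖ₊₁⌋:
  k=1: m=28, d=2, a=28
  k=2: m=28, d=1, a=56
d=1 and a=2a₀=56 at k=2, so the next step gives (m, d) = (28, 2) again — its k=1 value — and the period has length 2.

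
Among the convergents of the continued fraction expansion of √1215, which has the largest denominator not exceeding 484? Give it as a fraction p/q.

√1215 = [34; 1, 5, 1, 68, …] (period length 4).
Convergents:
  p_0/q_0 = 34/1
  p_1/q_1 = 35/1
  p_2/q_2 = 209/6
  p_3/q_3 = 244/7
  p_4/q_4 = 16801/482
  p_5/q_5 = 17045/489
q_4 = 482 ≤ 484 < 489 = q_5, so the answer is 16801/482.

16801/482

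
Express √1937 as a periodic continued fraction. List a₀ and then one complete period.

a₀ = ⌊√1937⌋ = 44.
With m₀=0, d₀=1 and mₖ₊₁ = dₖaₖ − mₖ, dₖ₊₁ = (n − mₖ₊₁²)/dₖ, aₖ₊₁ = ⌊(a₀+mₖ₊₁)/dₖ₊₁⌋:
  k=1: m=44, d=1, a=88
d=1 and a=2a₀=88 at k=1, so the next step gives (m, d) = (44, 1) again — its k=1 value — and the period has length 1.

[44; 88]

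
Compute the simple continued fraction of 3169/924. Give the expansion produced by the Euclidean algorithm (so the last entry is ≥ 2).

[3; 2, 3, 18, 1, 1, 3]

3169 = 3×924 + 397
924 = 2×397 + 130
397 = 3×130 + 7
130 = 18×7 + 4
7 = 1×4 + 3
4 = 1×3 + 1
3 = 3×1 + 0  (stop)
So 3169/924 = [3; 2, 3, 18, 1, 1, 3].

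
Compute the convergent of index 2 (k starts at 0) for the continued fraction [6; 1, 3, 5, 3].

27/4

Using pₖ = aₖpₖ₋₁ + pₖ₋₂, qₖ = aₖqₖ₋₁ + qₖ₋₂ (with p₋₁=1, p₋₂=0, q₋₁=0, q₋₂=1):
  k=0: a=6, p=6, q=1
  k=1: a=1, p=7, q=1
  k=2: a=3, p=27, q=4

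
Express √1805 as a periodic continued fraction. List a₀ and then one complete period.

[42; 2, 16, 2, 84]

a₀ = ⌊√1805⌋ = 42.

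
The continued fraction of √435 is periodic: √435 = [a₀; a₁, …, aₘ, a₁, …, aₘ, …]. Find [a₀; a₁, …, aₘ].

[20; 1, 5, 1, 40]

a₀ = ⌊√435⌋ = 20.
With m₀=0, d₀=1 and mₖ₊₁ = dₖaₖ − mₖ, dₖ₊₁ = (n − mₖ₊₁²)/dₖ, aₖ₊₁ = ⌊(a₀+mₖ₊₁)/dₖ₊₁⌋:
  k=1: m=20, d=35, a=1
  k=2: m=15, d=6, a=5
  k=3: m=15, d=35, a=1
  k=4: m=20, d=1, a=40
d=1 and a=2a₀=40 at k=4, so the next step gives (m, d) = (20, 35) again — its k=1 value — and the period has length 4.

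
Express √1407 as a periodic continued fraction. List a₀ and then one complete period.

a₀ = ⌊√1407⌋ = 37.
With m₀=0, d₀=1 and mₖ₊₁ = dₖaₖ − mₖ, dₖ₊₁ = (n − mₖ₊₁²)/dₖ, aₖ₊₁ = ⌊(a₀+mₖ₊₁)/dₖ₊₁⌋:
  k=1: m=37, d=38, a=1
  k=2: m=1, d=37, a=1
  k=3: m=36, d=3, a=24
  k=4: m=36, d=37, a=1
  k=5: m=1, d=38, a=1
  k=6: m=37, d=1, a=74
d=1 and a=2a₀=74 at k=6, so the next step gives (m, d) = (37, 38) again — its k=1 value — and the period has length 6.

[37; 1, 1, 24, 1, 1, 74]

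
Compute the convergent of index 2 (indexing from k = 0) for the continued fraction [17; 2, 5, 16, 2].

Using pₖ = aₖpₖ₋₁ + pₖ₋₂, qₖ = aₖqₖ₋₁ + qₖ₋₂ (with p₋₁=1, p₋₂=0, q₋₁=0, q₋₂=1):
  k=0: a=17, p=17, q=1
  k=1: a=2, p=35, q=2
  k=2: a=5, p=192, q=11

192/11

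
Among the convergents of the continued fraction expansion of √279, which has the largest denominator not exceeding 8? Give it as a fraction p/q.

117/7

√279 = [16; 1, 2, 2, 1, 2, 2, 1, 32, …] (period length 8).
Convergents:
  p_0/q_0 = 16/1
  p_1/q_1 = 17/1
  p_2/q_2 = 50/3
  p_3/q_3 = 117/7
  p_4/q_4 = 167/10
q_3 = 7 ≤ 8 < 10 = q_4, so the answer is 117/7.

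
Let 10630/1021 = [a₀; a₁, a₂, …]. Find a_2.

2

10630 = 10·1021 + 420   →  a_0 = 10
1021 = 2·420 + 181   →  a_1 = 2
420 = 2·181 + 58   →  a_2 = 2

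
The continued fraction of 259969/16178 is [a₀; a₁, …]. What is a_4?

6

259969 = 16·16178 + 1121   →  a_0 = 16
16178 = 14·1121 + 484   →  a_1 = 14
1121 = 2·484 + 153   →  a_2 = 2
484 = 3·153 + 25   →  a_3 = 3
153 = 6·25 + 3   →  a_4 = 6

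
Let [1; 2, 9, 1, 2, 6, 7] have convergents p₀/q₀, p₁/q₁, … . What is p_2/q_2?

Using pₖ = aₖpₖ₋₁ + pₖ₋₂, qₖ = aₖqₖ₋₁ + qₖ₋₂ (with p₋₁=1, p₋₂=0, q₋₁=0, q₋₂=1):
  k=0: a=1, p=1, q=1
  k=1: a=2, p=3, q=2
  k=2: a=9, p=28, q=19

28/19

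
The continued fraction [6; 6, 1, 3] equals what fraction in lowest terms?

Using pₖ = aₖpₖ₋₁ + pₖ₋₂ and qₖ = aₖqₖ₋₁ + qₖ₋₂:
  k=0: a=6, p=6, q=1
  k=1: a=6, p=37, q=6
  k=2: a=1, p=43, q=7
  k=3: a=3, p=166, q=27

166/27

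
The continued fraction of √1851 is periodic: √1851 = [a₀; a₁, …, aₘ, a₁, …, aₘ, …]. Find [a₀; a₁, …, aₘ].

a₀ = ⌊√1851⌋ = 43.
With m₀=0, d₀=1 and mₖ₊₁ = dₖaₖ − mₖ, dₖ₊₁ = (n − mₖ₊₁²)/dₖ, aₖ₊₁ = ⌊(a₀+mₖ₊₁)/dₖ₊₁⌋:
  k=1: m=43, d=2, a=43
  k=2: m=43, d=1, a=86
d=1 and a=2a₀=86 at k=2, so the next step gives (m, d) = (43, 2) again — its k=1 value — and the period has length 2.

[43; 43, 86]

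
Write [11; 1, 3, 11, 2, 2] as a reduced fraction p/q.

Using pₖ = aₖpₖ₋₁ + pₖ₋₂ and qₖ = aₖqₖ₋₁ + qₖ₋₂:
  k=0: a=11, p=11, q=1
  k=1: a=1, p=12, q=1
  k=2: a=3, p=47, q=4
  k=3: a=11, p=529, q=45
  k=4: a=2, p=1105, q=94
  k=5: a=2, p=2739, q=233

2739/233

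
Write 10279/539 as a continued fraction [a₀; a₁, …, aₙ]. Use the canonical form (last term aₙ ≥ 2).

[19; 14, 5, 2, 3]

10279 = 19*539 + 38
539 = 14*38 + 7
38 = 5*7 + 3
7 = 2*3 + 1
3 = 3*1 + 0  (stop)
So 10279/539 = [19; 14, 5, 2, 3].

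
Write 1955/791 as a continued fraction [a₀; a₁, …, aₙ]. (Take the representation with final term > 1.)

1955 = 2×791 + 373
791 = 2×373 + 45
373 = 8×45 + 13
45 = 3×13 + 6
13 = 2×6 + 1
6 = 6×1 + 0  (stop)
So 1955/791 = [2; 2, 8, 3, 2, 6].

[2; 2, 8, 3, 2, 6]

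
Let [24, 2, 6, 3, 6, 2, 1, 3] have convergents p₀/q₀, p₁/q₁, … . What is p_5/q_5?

13675/559

Using pₖ = aₖpₖ₋₁ + pₖ₋₂, qₖ = aₖqₖ₋₁ + qₖ₋₂ (with p₋₁=1, p₋₂=0, q₋₁=0, q₋₂=1):
  k=0: a=24, p=24, q=1
  k=1: a=2, p=49, q=2
  k=2: a=6, p=318, q=13
  k=3: a=3, p=1003, q=41
  k=4: a=6, p=6336, q=259
  k=5: a=2, p=13675, q=559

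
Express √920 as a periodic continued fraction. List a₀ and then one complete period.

[30; 3, 60]

a₀ = ⌊√920⌋ = 30.
With m₀=0, d₀=1 and mₖ₊₁ = dₖaₖ − mₖ, dₖ₊₁ = (n − mₖ₊₁²)/dₖ, aₖ₊₁ = ⌊(a₀+mₖ₊₁)/dₖ₊₁⌋:
  k=1: m=30, d=20, a=3
  k=2: m=30, d=1, a=60
d=1 and a=2a₀=60 at k=2, so the next step gives (m, d) = (30, 20) again — its k=1 value — and the period has length 2.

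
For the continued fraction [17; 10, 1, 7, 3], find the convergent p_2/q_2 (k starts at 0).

Using pₖ = aₖpₖ₋₁ + pₖ₋₂, qₖ = aₖqₖ₋₁ + qₖ₋₂ (with p₋₁=1, p₋₂=0, q₋₁=0, q₋₂=1):
  k=0: a=17, p=17, q=1
  k=1: a=10, p=171, q=10
  k=2: a=1, p=188, q=11

188/11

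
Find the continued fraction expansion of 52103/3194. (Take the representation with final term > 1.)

[16; 3, 5, 14, 14]

52103 = 16*3194 + 999
3194 = 3*999 + 197
999 = 5*197 + 14
197 = 14*14 + 1
14 = 14*1 + 0  (stop)
So 52103/3194 = [16; 3, 5, 14, 14].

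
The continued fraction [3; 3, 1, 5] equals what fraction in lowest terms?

Using pₖ = aₖpₖ₋₁ + pₖ₋₂ and qₖ = aₖqₖ₋₁ + qₖ₋₂:
  k=0: a=3, p=3, q=1
  k=1: a=3, p=10, q=3
  k=2: a=1, p=13, q=4
  k=3: a=5, p=75, q=23

75/23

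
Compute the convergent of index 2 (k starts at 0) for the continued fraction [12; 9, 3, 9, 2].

Using pₖ = aₖpₖ₋₁ + pₖ₋₂, qₖ = aₖqₖ₋₁ + qₖ₋₂ (with p₋₁=1, p₋₂=0, q₋₁=0, q₋₂=1):
  k=0: a=12, p=12, q=1
  k=1: a=9, p=109, q=9
  k=2: a=3, p=339, q=28

339/28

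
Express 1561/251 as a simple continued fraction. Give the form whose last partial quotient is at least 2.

1561 = 6*251 + 55
251 = 4*55 + 31
55 = 1*31 + 24
31 = 1*24 + 7
24 = 3*7 + 3
7 = 2*3 + 1
3 = 3*1 + 0  (stop)
So 1561/251 = [6; 4, 1, 1, 3, 2, 3].

[6; 4, 1, 1, 3, 2, 3]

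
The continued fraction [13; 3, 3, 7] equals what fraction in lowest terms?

971/73

Fold from the inside: start with 7/1.
  3 + 1/7 = 22/7
  3 + 7/22 = 73/22
  13 + 22/73 = 971/73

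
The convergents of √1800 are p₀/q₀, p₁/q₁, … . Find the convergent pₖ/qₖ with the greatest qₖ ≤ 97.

2885/68

√1800 = [42; 2, 2, 1, 8, 1, 2, 2, 84, …] (period length 8).
Convergents:
  p_0/q_0 = 42/1
  p_1/q_1 = 85/2
  p_2/q_2 = 212/5
  p_3/q_3 = 297/7
  p_4/q_4 = 2588/61
  p_5/q_5 = 2885/68
  p_6/q_6 = 8358/197
q_5 = 68 ≤ 97 < 197 = q_6, so the answer is 2885/68.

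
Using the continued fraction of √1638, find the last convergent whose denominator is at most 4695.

√1638 = [40; 2, 8, 2, 80, …] (period length 4).
Convergents:
  p_0/q_0 = 40/1
  p_1/q_1 = 81/2
  p_2/q_2 = 688/17
  p_3/q_3 = 1457/36
  p_4/q_4 = 117248/2897
  p_5/q_5 = 235953/5830
q_4 = 2897 ≤ 4695 < 5830 = q_5, so the answer is 117248/2897.

117248/2897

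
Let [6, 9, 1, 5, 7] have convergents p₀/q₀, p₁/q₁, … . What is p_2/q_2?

Using pₖ = aₖpₖ₋₁ + pₖ₋₂, qₖ = aₖqₖ₋₁ + qₖ₋₂ (with p₋₁=1, p₋₂=0, q₋₁=0, q₋₂=1):
  k=0: a=6, p=6, q=1
  k=1: a=9, p=55, q=9
  k=2: a=1, p=61, q=10

61/10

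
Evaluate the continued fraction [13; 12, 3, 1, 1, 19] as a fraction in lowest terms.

Fold from the inside: start with 19/1.
  1 + 1/19 = 20/19
  1 + 19/20 = 39/20
  3 + 20/39 = 137/39
  12 + 39/137 = 1683/137
  13 + 137/1683 = 22016/1683

22016/1683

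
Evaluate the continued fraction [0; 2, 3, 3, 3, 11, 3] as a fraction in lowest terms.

1152/2653

Using pₖ = aₖpₖ₋₁ + pₖ₋₂ and qₖ = aₖqₖ₋₁ + qₖ₋₂:
  k=0: a=0, p=0, q=1
  k=1: a=2, p=1, q=2
  k=2: a=3, p=3, q=7
  k=3: a=3, p=10, q=23
  k=4: a=3, p=33, q=76
  k=5: a=11, p=373, q=859
  k=6: a=3, p=1152, q=2653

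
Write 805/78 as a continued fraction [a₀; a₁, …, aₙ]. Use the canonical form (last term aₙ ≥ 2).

[10; 3, 8, 3]

805 = 10*78 + 25
78 = 3*25 + 3
25 = 8*3 + 1
3 = 3*1 + 0  (stop)
So 805/78 = [10; 3, 8, 3].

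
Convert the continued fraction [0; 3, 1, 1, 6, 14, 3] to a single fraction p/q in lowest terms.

Fold from the inside: start with 3/1.
  14 + 1/3 = 43/3
  6 + 3/43 = 261/43
  1 + 43/261 = 304/261
  1 + 261/304 = 565/304
  3 + 304/565 = 1999/565
  0 + 565/1999 = 565/1999

565/1999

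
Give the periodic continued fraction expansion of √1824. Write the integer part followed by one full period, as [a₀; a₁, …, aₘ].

[42; 1, 2, 2, 2, 1, 84]

a₀ = ⌊√1824⌋ = 42.
With m₀=0, d₀=1 and mₖ₊₁ = dₖaₖ − mₖ, dₖ₊₁ = (n − mₖ₊₁²)/dₖ, aₖ₊₁ = ⌊(a₀+mₖ₊₁)/dₖ₊₁⌋:
  k=1: m=42, d=60, a=1
  k=2: m=18, d=25, a=2
  k=3: m=32, d=32, a=2
  k=4: m=32, d=25, a=2
  k=5: m=18, d=60, a=1
  k=6: m=42, d=1, a=84
d=1 and a=2a₀=84 at k=6, so the next step gives (m, d) = (42, 60) again — its k=1 value — and the period has length 6.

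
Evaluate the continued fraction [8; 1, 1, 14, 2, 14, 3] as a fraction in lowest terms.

Using pₖ = aₖpₖ₋₁ + pₖ₋₂ and qₖ = aₖqₖ₋₁ + qₖ₋₂:
  k=0: a=8, p=8, q=1
  k=1: a=1, p=9, q=1
  k=2: a=1, p=17, q=2
  k=3: a=14, p=247, q=29
  k=4: a=2, p=511, q=60
  k=5: a=14, p=7401, q=869
  k=6: a=3, p=22714, q=2667

22714/2667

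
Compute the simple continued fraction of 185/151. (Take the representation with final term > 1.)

[1; 4, 2, 3, 1, 3]

185 = 1×151 + 34
151 = 4×34 + 15
34 = 2×15 + 4
15 = 3×4 + 3
4 = 1×3 + 1
3 = 3×1 + 0  (stop)
So 185/151 = [1; 4, 2, 3, 1, 3].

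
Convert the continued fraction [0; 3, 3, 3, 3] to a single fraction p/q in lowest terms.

Using pₖ = aₖpₖ₋₁ + pₖ₋₂ and qₖ = aₖqₖ₋₁ + qₖ₋₂:
  k=0: a=0, p=0, q=1
  k=1: a=3, p=1, q=3
  k=2: a=3, p=3, q=10
  k=3: a=3, p=10, q=33
  k=4: a=3, p=33, q=109

33/109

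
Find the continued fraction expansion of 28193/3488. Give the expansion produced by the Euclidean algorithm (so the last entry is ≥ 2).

[8; 12, 14, 2, 4, 2]

28193 = 8×3488 + 289
3488 = 12×289 + 20
289 = 14×20 + 9
20 = 2×9 + 2
9 = 4×2 + 1
2 = 2×1 + 0  (stop)
So 28193/3488 = [8; 12, 14, 2, 4, 2].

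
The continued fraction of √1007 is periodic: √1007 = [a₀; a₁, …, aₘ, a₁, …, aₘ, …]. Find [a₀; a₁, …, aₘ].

[31; 1, 2, 1, 2, 1, 62]

a₀ = ⌊√1007⌋ = 31.
With m₀=0, d₀=1 and mₖ₊₁ = dₖaₖ − mₖ, dₖ₊₁ = (n − mₖ₊₁²)/dₖ, aₖ₊₁ = ⌊(a₀+mₖ₊₁)/dₖ₊₁⌋:
  k=1: m=31, d=46, a=1
  k=2: m=15, d=17, a=2
  k=3: m=19, d=38, a=1
  k=4: m=19, d=17, a=2
  k=5: m=15, d=46, a=1
  k=6: m=31, d=1, a=62
d=1 and a=2a₀=62 at k=6, so the next step gives (m, d) = (31, 46) again — its k=1 value — and the period has length 6.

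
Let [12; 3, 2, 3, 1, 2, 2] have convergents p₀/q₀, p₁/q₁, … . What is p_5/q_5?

1057/86

Using pₖ = aₖpₖ₋₁ + pₖ₋₂, qₖ = aₖqₖ₋₁ + qₖ₋₂ (with p₋₁=1, p₋₂=0, q₋₁=0, q₋₂=1):
  k=0: a=12, p=12, q=1
  k=1: a=3, p=37, q=3
  k=2: a=2, p=86, q=7
  k=3: a=3, p=295, q=24
  k=4: a=1, p=381, q=31
  k=5: a=2, p=1057, q=86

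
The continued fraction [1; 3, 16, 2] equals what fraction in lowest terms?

134/101

Fold from the inside: start with 2/1.
  16 + 1/2 = 33/2
  3 + 2/33 = 101/33
  1 + 33/101 = 134/101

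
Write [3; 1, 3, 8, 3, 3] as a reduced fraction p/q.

Fold from the inside: start with 3/1.
  3 + 1/3 = 10/3
  8 + 3/10 = 83/10
  3 + 10/83 = 259/83
  1 + 83/259 = 342/259
  3 + 259/342 = 1285/342

1285/342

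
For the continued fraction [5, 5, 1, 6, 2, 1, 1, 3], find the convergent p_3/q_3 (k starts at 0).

Using pₖ = aₖpₖ₋₁ + pₖ₋₂, qₖ = aₖqₖ₋₁ + qₖ₋₂ (with p₋₁=1, p₋₂=0, q₋₁=0, q₋₂=1):
  k=0: a=5, p=5, q=1
  k=1: a=5, p=26, q=5
  k=2: a=1, p=31, q=6
  k=3: a=6, p=212, q=41

212/41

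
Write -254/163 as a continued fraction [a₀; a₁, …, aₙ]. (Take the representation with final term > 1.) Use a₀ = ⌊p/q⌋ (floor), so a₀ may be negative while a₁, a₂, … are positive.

[-2; 2, 3, 1, 3, 1, 3]

-254 = -2·163 + 72
163 = 2·72 + 19
72 = 3·19 + 15
19 = 1·15 + 4
15 = 3·4 + 3
4 = 1·3 + 1
3 = 3·1 + 0  (stop)
So -254/163 = [-2; 2, 3, 1, 3, 1, 3].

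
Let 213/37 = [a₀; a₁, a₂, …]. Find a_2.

213 = 5·37 + 28   →  a_0 = 5
37 = 1·28 + 9   →  a_1 = 1
28 = 3·9 + 1   →  a_2 = 3

3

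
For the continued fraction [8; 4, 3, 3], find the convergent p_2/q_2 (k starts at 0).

Using pₖ = aₖpₖ₋₁ + pₖ₋₂, qₖ = aₖqₖ₋₁ + qₖ₋₂ (with p₋₁=1, p₋₂=0, q₋₁=0, q₋₂=1):
  k=0: a=8, p=8, q=1
  k=1: a=4, p=33, q=4
  k=2: a=3, p=107, q=13

107/13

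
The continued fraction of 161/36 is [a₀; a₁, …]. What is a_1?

161 = 4·36 + 17   →  a_0 = 4
36 = 2·17 + 2   →  a_1 = 2

2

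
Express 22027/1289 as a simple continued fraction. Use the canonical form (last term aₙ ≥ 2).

22027 = 17×1289 + 114
1289 = 11×114 + 35
114 = 3×35 + 9
35 = 3×9 + 8
9 = 1×8 + 1
8 = 8×1 + 0  (stop)
So 22027/1289 = [17; 11, 3, 3, 1, 8].

[17; 11, 3, 3, 1, 8]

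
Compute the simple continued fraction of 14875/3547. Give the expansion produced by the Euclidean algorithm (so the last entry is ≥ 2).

[4; 5, 6, 7, 2, 7]

14875 = 4×3547 + 687
3547 = 5×687 + 112
687 = 6×112 + 15
112 = 7×15 + 7
15 = 2×7 + 1
7 = 7×1 + 0  (stop)
So 14875/3547 = [4; 5, 6, 7, 2, 7].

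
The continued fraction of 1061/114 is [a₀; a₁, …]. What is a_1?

1061 = 9·114 + 35   →  a_0 = 9
114 = 3·35 + 9   →  a_1 = 3

3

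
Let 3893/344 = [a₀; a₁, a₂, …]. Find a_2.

6

3893 = 11·344 + 109   →  a_0 = 11
344 = 3·109 + 17   →  a_1 = 3
109 = 6·17 + 7   →  a_2 = 6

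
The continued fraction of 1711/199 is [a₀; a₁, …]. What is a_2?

1

1711 = 8·199 + 119   →  a_0 = 8
199 = 1·119 + 80   →  a_1 = 1
119 = 1·80 + 39   →  a_2 = 1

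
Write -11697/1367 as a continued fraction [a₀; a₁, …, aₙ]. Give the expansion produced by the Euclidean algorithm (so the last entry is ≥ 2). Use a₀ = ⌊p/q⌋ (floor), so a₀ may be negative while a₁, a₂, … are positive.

[-9; 2, 3, 1, 10, 14]

-11697 = -9×1367 + 606
1367 = 2×606 + 155
606 = 3×155 + 141
155 = 1×141 + 14
141 = 10×14 + 1
14 = 14×1 + 0  (stop)
So -11697/1367 = [-9; 2, 3, 1, 10, 14].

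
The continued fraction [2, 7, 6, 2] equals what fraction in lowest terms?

Using pₖ = aₖpₖ₋₁ + pₖ₋₂ and qₖ = aₖqₖ₋₁ + qₖ₋₂:
  k=0: a=2, p=2, q=1
  k=1: a=7, p=15, q=7
  k=2: a=6, p=92, q=43
  k=3: a=2, p=199, q=93

199/93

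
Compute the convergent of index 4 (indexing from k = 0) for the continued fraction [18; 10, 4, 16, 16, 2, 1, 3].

Using pₖ = aₖpₖ₋₁ + pₖ₋₂, qₖ = aₖqₖ₋₁ + qₖ₋₂ (with p₋₁=1, p₋₂=0, q₋₁=0, q₋₂=1):
  k=0: a=18, p=18, q=1
  k=1: a=10, p=181, q=10
  k=2: a=4, p=742, q=41
  k=3: a=16, p=12053, q=666
  k=4: a=16, p=193590, q=10697

193590/10697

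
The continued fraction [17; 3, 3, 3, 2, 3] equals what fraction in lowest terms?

4516/261

Using pₖ = aₖpₖ₋₁ + pₖ₋₂ and qₖ = aₖqₖ₋₁ + qₖ₋₂:
  k=0: a=17, p=17, q=1
  k=1: a=3, p=52, q=3
  k=2: a=3, p=173, q=10
  k=3: a=3, p=571, q=33
  k=4: a=2, p=1315, q=76
  k=5: a=3, p=4516, q=261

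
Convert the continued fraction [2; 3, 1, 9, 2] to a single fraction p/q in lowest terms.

185/82

Using pₖ = aₖpₖ₋₁ + pₖ₋₂ and qₖ = aₖqₖ₋₁ + qₖ₋₂:
  k=0: a=2, p=2, q=1
  k=1: a=3, p=7, q=3
  k=2: a=1, p=9, q=4
  k=3: a=9, p=88, q=39
  k=4: a=2, p=185, q=82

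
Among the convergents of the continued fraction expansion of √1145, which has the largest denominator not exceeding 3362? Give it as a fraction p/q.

√1145 = [33; 1, 5, 5, 1, 66, …] (period length 5).
Convergents:
  p_0/q_0 = 33/1
  p_1/q_1 = 34/1
  p_2/q_2 = 203/6
  p_3/q_3 = 1049/31
  p_4/q_4 = 1252/37
  p_5/q_5 = 83681/2473
  p_6/q_6 = 84933/2510
  p_7/q_7 = 508346/15023
q_6 = 2510 ≤ 3362 < 15023 = q_7, so the answer is 84933/2510.

84933/2510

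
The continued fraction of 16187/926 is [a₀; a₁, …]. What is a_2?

16187 = 17·926 + 445   →  a_0 = 17
926 = 2·445 + 36   →  a_1 = 2
445 = 12·36 + 13   →  a_2 = 12

12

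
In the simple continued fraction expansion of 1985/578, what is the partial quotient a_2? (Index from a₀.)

1985 = 3·578 + 251   →  a_0 = 3
578 = 2·251 + 76   →  a_1 = 2
251 = 3·76 + 23   →  a_2 = 3

3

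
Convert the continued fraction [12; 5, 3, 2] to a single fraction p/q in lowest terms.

451/37

Using pₖ = aₖpₖ₋₁ + pₖ₋₂ and qₖ = aₖqₖ₋₁ + qₖ₋₂:
  k=0: a=12, p=12, q=1
  k=1: a=5, p=61, q=5
  k=2: a=3, p=195, q=16
  k=3: a=2, p=451, q=37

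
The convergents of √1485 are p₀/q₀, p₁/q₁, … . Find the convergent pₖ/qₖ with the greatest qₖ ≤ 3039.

83661/2171

√1485 = [38; 1, 1, 6, 1, 1, 76, …] (period length 6).
Convergents:
  p_0/q_0 = 38/1
  p_1/q_1 = 39/1
  p_2/q_2 = 77/2
  p_3/q_3 = 501/13
  p_4/q_4 = 578/15
  p_5/q_5 = 1079/28
  p_6/q_6 = 82582/2143
  p_7/q_7 = 83661/2171
  p_8/q_8 = 166243/4314
q_7 = 2171 ≤ 3039 < 4314 = q_8, so the answer is 83661/2171.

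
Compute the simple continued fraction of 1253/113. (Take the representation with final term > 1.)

1253 = 11*113 + 10
113 = 11*10 + 3
10 = 3*3 + 1
3 = 3*1 + 0  (stop)
So 1253/113 = [11; 11, 3, 3].

[11; 11, 3, 3]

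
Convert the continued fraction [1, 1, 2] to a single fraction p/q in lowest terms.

5/3

Using pₖ = aₖpₖ₋₁ + pₖ₋₂ and qₖ = aₖqₖ₋₁ + qₖ₋₂:
  k=0: a=1, p=1, q=1
  k=1: a=1, p=2, q=1
  k=2: a=2, p=5, q=3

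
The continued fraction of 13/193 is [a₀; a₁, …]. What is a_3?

5

13 = 0·193 + 13   →  a_0 = 0
193 = 14·13 + 11   →  a_1 = 14
13 = 1·11 + 2   →  a_2 = 1
11 = 5·2 + 1   →  a_3 = 5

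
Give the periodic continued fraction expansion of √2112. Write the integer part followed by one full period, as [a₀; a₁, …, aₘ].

a₀ = ⌊√2112⌋ = 45.
With m₀=0, d₀=1 and mₖ₊₁ = dₖaₖ − mₖ, dₖ₊₁ = (n − mₖ₊₁²)/dₖ, aₖ₊₁ = ⌊(a₀+mₖ₊₁)/dₖ₊₁⌋:
  k=1: m=45, d=87, a=1
  k=2: m=42, d=4, a=21
  k=3: m=42, d=87, a=1
  k=4: m=45, d=1, a=90
d=1 and a=2a₀=90 at k=4, so the next step gives (m, d) = (45, 87) again — its k=1 value — and the period has length 4.

[45; 1, 21, 1, 90]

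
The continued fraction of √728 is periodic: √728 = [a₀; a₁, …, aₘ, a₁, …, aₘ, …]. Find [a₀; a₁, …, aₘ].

a₀ = ⌊√728⌋ = 26.

[26; 1, 52]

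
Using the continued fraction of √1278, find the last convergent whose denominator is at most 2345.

√1278 = [35; 1, 2, 1, 70, …] (period length 4).
Convergents:
  p_0/q_0 = 35/1
  p_1/q_1 = 36/1
  p_2/q_2 = 107/3
  p_3/q_3 = 143/4
  p_4/q_4 = 10117/283
  p_5/q_5 = 10260/287
  p_6/q_6 = 30637/857
  p_7/q_7 = 40897/1144
  p_8/q_8 = 2893427/80937
q_7 = 1144 ≤ 2345 < 80937 = q_8, so the answer is 40897/1144.

40897/1144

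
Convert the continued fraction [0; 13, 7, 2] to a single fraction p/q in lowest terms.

15/197

Fold from the inside: start with 2/1.
  7 + 1/2 = 15/2
  13 + 2/15 = 197/15
  0 + 15/197 = 15/197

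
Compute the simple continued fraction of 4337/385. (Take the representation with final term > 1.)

4337 = 11*385 + 102
385 = 3*102 + 79
102 = 1*79 + 23
79 = 3*23 + 10
23 = 2*10 + 3
10 = 3*3 + 1
3 = 3*1 + 0  (stop)
So 4337/385 = [11; 3, 1, 3, 2, 3, 3].

[11; 3, 1, 3, 2, 3, 3]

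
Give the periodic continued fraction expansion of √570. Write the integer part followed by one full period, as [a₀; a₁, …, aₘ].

a₀ = ⌊√570⌋ = 23.
With m₀=0, d₀=1 and mₖ₊₁ = dₖaₖ − mₖ, dₖ₊₁ = (n − mₖ₊₁²)/dₖ, aₖ₊₁ = ⌊(a₀+mₖ₊₁)/dₖ₊₁⌋:
  k=1: m=23, d=41, a=1
  k=2: m=18, d=6, a=6
  k=3: m=18, d=41, a=1
  k=4: m=23, d=1, a=46
d=1 and a=2a₀=46 at k=4, so the next step gives (m, d) = (23, 41) again — its k=1 value — and the period has length 4.

[23; 1, 6, 1, 46]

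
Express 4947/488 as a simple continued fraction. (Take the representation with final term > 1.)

[10; 7, 3, 1, 1, 9]

4947 = 10*488 + 67
488 = 7*67 + 19
67 = 3*19 + 10
19 = 1*10 + 9
10 = 1*9 + 1
9 = 9*1 + 0  (stop)
So 4947/488 = [10; 7, 3, 1, 1, 9].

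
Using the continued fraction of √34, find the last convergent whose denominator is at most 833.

√34 = [5; 1, 4, 1, 10, …] (period length 4).
Convergents:
  p_0/q_0 = 5/1
  p_1/q_1 = 6/1
  p_2/q_2 = 29/5
  p_3/q_3 = 35/6
  p_4/q_4 = 379/65
  p_5/q_5 = 414/71
  p_6/q_6 = 2035/349
  p_7/q_7 = 2449/420
  p_8/q_8 = 26525/4549
q_7 = 420 ≤ 833 < 4549 = q_8, so the answer is 2449/420.

2449/420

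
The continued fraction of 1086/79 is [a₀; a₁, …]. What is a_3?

1086 = 13·79 + 59   →  a_0 = 13
79 = 1·59 + 20   →  a_1 = 1
59 = 2·20 + 19   →  a_2 = 2
20 = 1·19 + 1   →  a_3 = 1

1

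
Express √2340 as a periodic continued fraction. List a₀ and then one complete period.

[48; 2, 1, 2, 10, 2, 1, 2, 96]

a₀ = ⌊√2340⌋ = 48.
With m₀=0, d₀=1 and mₖ₊₁ = dₖaₖ − mₖ, dₖ₊₁ = (n − mₖ₊₁²)/dₖ, aₖ₊₁ = ⌊(a₀+mₖ₊₁)/dₖ₊₁⌋:
  k=1: m=48, d=36, a=2
  k=2: m=24, d=49, a=1
  k=3: m=25, d=35, a=2
  k=4: m=45, d=9, a=10
  k=5: m=45, d=35, a=2
  k=6: m=25, d=49, a=1
  k=7: m=24, d=36, a=2
  k=8: m=48, d=1, a=96
d=1 and a=2a₀=96 at k=8, so the next step gives (m, d) = (48, 36) again — its k=1 value — and the period has length 8.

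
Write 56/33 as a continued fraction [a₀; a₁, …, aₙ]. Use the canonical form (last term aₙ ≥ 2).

56 = 1×33 + 23
33 = 1×23 + 10
23 = 2×10 + 3
10 = 3×3 + 1
3 = 3×1 + 0  (stop)
So 56/33 = [1; 1, 2, 3, 3].

[1; 1, 2, 3, 3]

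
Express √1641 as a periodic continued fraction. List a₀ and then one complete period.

[40; 1, 1, 26, 1, 1, 80]

a₀ = ⌊√1641⌋ = 40.
With m₀=0, d₀=1 and mₖ₊₁ = dₖaₖ − mₖ, dₖ₊₁ = (n − mₖ₊₁²)/dₖ, aₖ₊₁ = ⌊(a₀+mₖ₊₁)/dₖ₊₁⌋:
  k=1: m=40, d=41, a=1
  k=2: m=1, d=40, a=1
  k=3: m=39, d=3, a=26
  k=4: m=39, d=40, a=1
  k=5: m=1, d=41, a=1
  k=6: m=40, d=1, a=80
d=1 and a=2a₀=80 at k=6, so the next step gives (m, d) = (40, 41) again — its k=1 value — and the period has length 6.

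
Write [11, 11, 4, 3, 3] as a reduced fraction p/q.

5356/483

Fold from the inside: start with 3/1.
  3 + 1/3 = 10/3
  4 + 3/10 = 43/10
  11 + 10/43 = 483/43
  11 + 43/483 = 5356/483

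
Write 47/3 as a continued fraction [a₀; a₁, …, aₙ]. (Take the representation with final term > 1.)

[15; 1, 2]

47 = 15·3 + 2
3 = 1·2 + 1
2 = 2·1 + 0  (stop)
So 47/3 = [15; 1, 2].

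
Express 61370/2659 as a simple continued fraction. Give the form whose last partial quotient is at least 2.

[23; 12, 2, 14, 1, 2, 2]

61370 = 23*2659 + 213
2659 = 12*213 + 103
213 = 2*103 + 7
103 = 14*7 + 5
7 = 1*5 + 2
5 = 2*2 + 1
2 = 2*1 + 0  (stop)
So 61370/2659 = [23; 12, 2, 14, 1, 2, 2].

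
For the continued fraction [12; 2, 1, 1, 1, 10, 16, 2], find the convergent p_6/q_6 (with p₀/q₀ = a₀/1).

16931/1368

Using pₖ = aₖpₖ₋₁ + pₖ₋₂, qₖ = aₖqₖ₋₁ + qₖ₋₂ (with p₋₁=1, p₋₂=0, q₋₁=0, q₋₂=1):
  k=0: a=12, p=12, q=1
  k=1: a=2, p=25, q=2
  k=2: a=1, p=37, q=3
  k=3: a=1, p=62, q=5
  k=4: a=1, p=99, q=8
  k=5: a=10, p=1052, q=85
  k=6: a=16, p=16931, q=1368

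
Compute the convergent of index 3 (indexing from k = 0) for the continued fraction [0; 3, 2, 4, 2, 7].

9/31

Using pₖ = aₖpₖ₋₁ + pₖ₋₂, qₖ = aₖqₖ₋₁ + qₖ₋₂ (with p₋₁=1, p₋₂=0, q₋₁=0, q₋₂=1):
  k=0: a=0, p=0, q=1
  k=1: a=3, p=1, q=3
  k=2: a=2, p=2, q=7
  k=3: a=4, p=9, q=31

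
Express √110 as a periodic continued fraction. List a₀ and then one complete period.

[10; 2, 20]

a₀ = ⌊√110⌋ = 10.
With m₀=0, d₀=1 and mₖ₊₁ = dₖaₖ − mₖ, dₖ₊₁ = (n − mₖ₊₁²)/dₖ, aₖ₊₁ = ⌊(a₀+mₖ₊₁)/dₖ₊₁⌋:
  k=1: m=10, d=10, a=2
  k=2: m=10, d=1, a=20
d=1 and a=2a₀=20 at k=2, so the next step gives (m, d) = (10, 10) again — its k=1 value — and the period has length 2.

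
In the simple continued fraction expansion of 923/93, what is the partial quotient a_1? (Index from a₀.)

1

923 = 9·93 + 86   →  a_0 = 9
93 = 1·86 + 7   →  a_1 = 1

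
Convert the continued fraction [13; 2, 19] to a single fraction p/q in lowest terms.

Fold from the inside: start with 19/1.
  2 + 1/19 = 39/19
  13 + 19/39 = 526/39

526/39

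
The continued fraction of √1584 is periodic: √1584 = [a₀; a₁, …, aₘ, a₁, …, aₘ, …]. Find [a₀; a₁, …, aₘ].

a₀ = ⌊√1584⌋ = 39.
With m₀=0, d₀=1 and mₖ₊₁ = dₖaₖ − mₖ, dₖ₊₁ = (n − mₖ₊₁²)/dₖ, aₖ₊₁ = ⌊(a₀+mₖ₊₁)/dₖ₊₁⌋:
  k=1: m=39, d=63, a=1
  k=2: m=24, d=16, a=3
  k=3: m=24, d=63, a=1
  k=4: m=39, d=1, a=78
d=1 and a=2a₀=78 at k=4, so the next step gives (m, d) = (39, 63) again — its k=1 value — and the period has length 4.

[39; 1, 3, 1, 78]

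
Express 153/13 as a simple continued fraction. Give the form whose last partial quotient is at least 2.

[11; 1, 3, 3]

153 = 11·13 + 10
13 = 1·10 + 3
10 = 3·3 + 1
3 = 3·1 + 0  (stop)
So 153/13 = [11; 1, 3, 3].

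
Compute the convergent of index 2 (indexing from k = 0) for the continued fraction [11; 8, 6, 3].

545/49

Using pₖ = aₖpₖ₋₁ + pₖ₋₂, qₖ = aₖqₖ₋₁ + qₖ₋₂ (with p₋₁=1, p₋₂=0, q₋₁=0, q₋₂=1):
  k=0: a=11, p=11, q=1
  k=1: a=8, p=89, q=8
  k=2: a=6, p=545, q=49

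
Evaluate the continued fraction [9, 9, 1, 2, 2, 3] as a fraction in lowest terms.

Fold from the inside: start with 3/1.
  2 + 1/3 = 7/3
  2 + 3/7 = 17/7
  1 + 7/17 = 24/17
  9 + 17/24 = 233/24
  9 + 24/233 = 2121/233

2121/233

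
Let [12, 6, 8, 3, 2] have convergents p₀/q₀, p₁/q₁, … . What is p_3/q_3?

Using pₖ = aₖpₖ₋₁ + pₖ₋₂, qₖ = aₖqₖ₋₁ + qₖ₋₂ (with p₋₁=1, p₋₂=0, q₋₁=0, q₋₂=1):
  k=0: a=12, p=12, q=1
  k=1: a=6, p=73, q=6
  k=2: a=8, p=596, q=49
  k=3: a=3, p=1861, q=153

1861/153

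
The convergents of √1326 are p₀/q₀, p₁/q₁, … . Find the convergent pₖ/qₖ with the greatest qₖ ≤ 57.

√1326 = [36; 2, 2, 2, 2, 2, 72, …] (period length 6).
Convergents:
  p_0/q_0 = 36/1
  p_1/q_1 = 73/2
  p_2/q_2 = 182/5
  p_3/q_3 = 437/12
  p_4/q_4 = 1056/29
  p_5/q_5 = 2549/70
q_4 = 29 ≤ 57 < 70 = q_5, so the answer is 1056/29.

1056/29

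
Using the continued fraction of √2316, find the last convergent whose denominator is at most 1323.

37008/769

√2316 = [48; 8, 96, …] (period length 2).
Convergents:
  p_0/q_0 = 48/1
  p_1/q_1 = 385/8
  p_2/q_2 = 37008/769
  p_3/q_3 = 296449/6160
q_2 = 769 ≤ 1323 < 6160 = q_3, so the answer is 37008/769.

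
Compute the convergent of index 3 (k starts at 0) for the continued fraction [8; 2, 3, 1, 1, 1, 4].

76/9

Using pₖ = aₖpₖ₋₁ + pₖ₋₂, qₖ = aₖqₖ₋₁ + qₖ₋₂ (with p₋₁=1, p₋₂=0, q₋₁=0, q₋₂=1):
  k=0: a=8, p=8, q=1
  k=1: a=2, p=17, q=2
  k=2: a=3, p=59, q=7
  k=3: a=1, p=76, q=9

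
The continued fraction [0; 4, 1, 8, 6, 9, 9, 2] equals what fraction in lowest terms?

Using pₖ = aₖpₖ₋₁ + pₖ₋₂ and qₖ = aₖqₖ₋₁ + qₖ₋₂:
  k=0: a=0, p=0, q=1
  k=1: a=4, p=1, q=4
  k=2: a=1, p=1, q=5
  k=3: a=8, p=9, q=44
  k=4: a=6, p=55, q=269
  k=5: a=9, p=504, q=2465
  k=6: a=9, p=4591, q=22454
  k=7: a=2, p=9686, q=47373

9686/47373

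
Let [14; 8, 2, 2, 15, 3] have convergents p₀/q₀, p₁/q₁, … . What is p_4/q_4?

9135/647

Using pₖ = aₖpₖ₋₁ + pₖ₋₂, qₖ = aₖqₖ₋₁ + qₖ₋₂ (with p₋₁=1, p₋₂=0, q₋₁=0, q₋₂=1):
  k=0: a=14, p=14, q=1
  k=1: a=8, p=113, q=8
  k=2: a=2, p=240, q=17
  k=3: a=2, p=593, q=42
  k=4: a=15, p=9135, q=647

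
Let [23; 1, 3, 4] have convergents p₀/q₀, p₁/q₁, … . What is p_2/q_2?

Using pₖ = aₖpₖ₋₁ + pₖ₋₂, qₖ = aₖqₖ₋₁ + qₖ₋₂ (with p₋₁=1, p₋₂=0, q₋₁=0, q₋₂=1):
  k=0: a=23, p=23, q=1
  k=1: a=1, p=24, q=1
  k=2: a=3, p=95, q=4

95/4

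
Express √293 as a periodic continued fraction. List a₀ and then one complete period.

a₀ = ⌊√293⌋ = 17.
With m₀=0, d₀=1 and mₖ₊₁ = dₖaₖ − mₖ, dₖ₊₁ = (n − mₖ₊₁²)/dₖ, aₖ₊₁ = ⌊(a₀+mₖ₊₁)/dₖ₊₁⌋:
  k=1: m=17, d=4, a=8
  k=2: m=15, d=17, a=1
  k=3: m=2, d=17, a=1
  k=4: m=15, d=4, a=8
  k=5: m=17, d=1, a=34
d=1 and a=2a₀=34 at k=5, so the next step gives (m, d) = (17, 4) again — its k=1 value — and the period has length 5.

[17; 8, 1, 1, 8, 34]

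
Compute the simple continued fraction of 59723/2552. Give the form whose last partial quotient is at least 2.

[23; 2, 2, 16, 15, 2]

59723 = 23*2552 + 1027
2552 = 2*1027 + 498
1027 = 2*498 + 31
498 = 16*31 + 2
31 = 15*2 + 1
2 = 2*1 + 0  (stop)
So 59723/2552 = [23; 2, 2, 16, 15, 2].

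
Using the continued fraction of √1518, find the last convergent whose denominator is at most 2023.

77962/2001

√1518 = [38; 1, 24, 1, 76, …] (period length 4).
Convergents:
  p_0/q_0 = 38/1
  p_1/q_1 = 39/1
  p_2/q_2 = 974/25
  p_3/q_3 = 1013/26
  p_4/q_4 = 77962/2001
  p_5/q_5 = 78975/2027
q_4 = 2001 ≤ 2023 < 2027 = q_5, so the answer is 77962/2001.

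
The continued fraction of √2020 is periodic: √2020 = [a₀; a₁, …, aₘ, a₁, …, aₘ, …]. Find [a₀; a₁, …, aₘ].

[44; 1, 16, 1, 88]

a₀ = ⌊√2020⌋ = 44.
With m₀=0, d₀=1 and mₖ₊₁ = dₖaₖ − mₖ, dₖ₊₁ = (n − mₖ₊₁²)/dₖ, aₖ₊₁ = ⌊(a₀+mₖ₊₁)/dₖ₊₁⌋:
  k=1: m=44, d=84, a=1
  k=2: m=40, d=5, a=16
  k=3: m=40, d=84, a=1
  k=4: m=44, d=1, a=88
d=1 and a=2a₀=88 at k=4, so the next step gives (m, d) = (44, 84) again — its k=1 value — and the period has length 4.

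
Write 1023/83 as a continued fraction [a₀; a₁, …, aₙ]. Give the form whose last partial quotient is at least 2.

1023 = 12×83 + 27
83 = 3×27 + 2
27 = 13×2 + 1
2 = 2×1 + 0  (stop)
So 1023/83 = [12; 3, 13, 2].

[12; 3, 13, 2]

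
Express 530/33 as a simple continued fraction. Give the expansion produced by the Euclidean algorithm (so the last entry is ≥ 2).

[16; 16, 2]

530 = 16×33 + 2
33 = 16×2 + 1
2 = 2×1 + 0  (stop)
So 530/33 = [16; 16, 2].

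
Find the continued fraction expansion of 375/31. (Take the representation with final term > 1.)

375 = 12·31 + 3
31 = 10·3 + 1
3 = 3·1 + 0  (stop)
So 375/31 = [12; 10, 3].

[12; 10, 3]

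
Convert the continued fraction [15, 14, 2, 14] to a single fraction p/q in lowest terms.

Using pₖ = aₖpₖ₋₁ + pₖ₋₂ and qₖ = aₖqₖ₋₁ + qₖ₋₂:
  k=0: a=15, p=15, q=1
  k=1: a=14, p=211, q=14
  k=2: a=2, p=437, q=29
  k=3: a=14, p=6329, q=420

6329/420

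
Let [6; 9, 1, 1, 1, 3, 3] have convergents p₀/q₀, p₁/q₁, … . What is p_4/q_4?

Using pₖ = aₖpₖ₋₁ + pₖ₋₂, qₖ = aₖqₖ₋₁ + qₖ₋₂ (with p₋₁=1, p₋₂=0, q₋₁=0, q₋₂=1):
  k=0: a=6, p=6, q=1
  k=1: a=9, p=55, q=9
  k=2: a=1, p=61, q=10
  k=3: a=1, p=116, q=19
  k=4: a=1, p=177, q=29

177/29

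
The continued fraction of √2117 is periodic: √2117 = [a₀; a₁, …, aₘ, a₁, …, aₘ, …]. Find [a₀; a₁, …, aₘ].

a₀ = ⌊√2117⌋ = 46.

[46; 92]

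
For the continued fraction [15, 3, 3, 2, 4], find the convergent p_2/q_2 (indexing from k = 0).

Using pₖ = aₖpₖ₋₁ + pₖ₋₂, qₖ = aₖqₖ₋₁ + qₖ₋₂ (with p₋₁=1, p₋₂=0, q₋₁=0, q₋₂=1):
  k=0: a=15, p=15, q=1
  k=1: a=3, p=46, q=3
  k=2: a=3, p=153, q=10

153/10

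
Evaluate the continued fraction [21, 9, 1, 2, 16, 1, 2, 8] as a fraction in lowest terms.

260479/12343

Fold from the inside: start with 8/1.
  2 + 1/8 = 17/8
  1 + 8/17 = 25/17
  16 + 17/25 = 417/25
  2 + 25/417 = 859/417
  1 + 417/859 = 1276/859
  9 + 859/1276 = 12343/1276
  21 + 1276/12343 = 260479/12343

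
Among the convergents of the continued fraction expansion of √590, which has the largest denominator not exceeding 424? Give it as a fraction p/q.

5781/238

√590 = [24; 3, 2, 4, 2, 3, 48, …] (period length 6).
Convergents:
  p_0/q_0 = 24/1
  p_1/q_1 = 73/3
  p_2/q_2 = 170/7
  p_3/q_3 = 753/31
  p_4/q_4 = 1676/69
  p_5/q_5 = 5781/238
  p_6/q_6 = 279164/11493
q_5 = 238 ≤ 424 < 11493 = q_6, so the answer is 5781/238.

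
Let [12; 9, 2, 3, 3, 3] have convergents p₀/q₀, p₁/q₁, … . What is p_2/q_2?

Using pₖ = aₖpₖ₋₁ + pₖ₋₂, qₖ = aₖqₖ₋₁ + qₖ₋₂ (with p₋₁=1, p₋₂=0, q₋₁=0, q₋₂=1):
  k=0: a=12, p=12, q=1
  k=1: a=9, p=109, q=9
  k=2: a=2, p=230, q=19

230/19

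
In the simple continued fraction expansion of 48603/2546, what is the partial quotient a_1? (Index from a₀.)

11

48603 = 19·2546 + 229   →  a_0 = 19
2546 = 11·229 + 27   →  a_1 = 11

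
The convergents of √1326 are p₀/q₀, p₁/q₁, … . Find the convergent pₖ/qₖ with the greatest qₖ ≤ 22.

√1326 = [36; 2, 2, 2, 2, 2, 72, …] (period length 6).
Convergents:
  p_0/q_0 = 36/1
  p_1/q_1 = 73/2
  p_2/q_2 = 182/5
  p_3/q_3 = 437/12
  p_4/q_4 = 1056/29
q_3 = 12 ≤ 22 < 29 = q_4, so the answer is 437/12.

437/12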